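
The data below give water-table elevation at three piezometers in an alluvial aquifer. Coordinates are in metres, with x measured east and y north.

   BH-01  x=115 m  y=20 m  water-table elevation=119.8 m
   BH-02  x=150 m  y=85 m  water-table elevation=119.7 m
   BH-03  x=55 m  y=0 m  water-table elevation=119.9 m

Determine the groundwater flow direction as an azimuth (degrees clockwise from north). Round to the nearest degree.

Differences from BH-01: to BH-02 (Δx, Δy, Δh) = (35, 65, -0.1); to BH-03 = (-60, -20, +0.1).
Determinant of the coordinate differences = 35·(-20) − (-60)·65 = 3200.
∂h/∂x = [(-0.1)·(-20) − (+0.1)·65] / 3200 = -0.001406
∂h/∂y = [35·(+0.1) − (-60)·(-0.1)] / 3200 = -0.0007812
Flow direction (−∇h) has components (+0.001406 E, +0.0007812 N).
Azimuth = atan2(E, N) = atan2(+0.001406, +0.0007812) = 60.9° ≈ 061°.

061°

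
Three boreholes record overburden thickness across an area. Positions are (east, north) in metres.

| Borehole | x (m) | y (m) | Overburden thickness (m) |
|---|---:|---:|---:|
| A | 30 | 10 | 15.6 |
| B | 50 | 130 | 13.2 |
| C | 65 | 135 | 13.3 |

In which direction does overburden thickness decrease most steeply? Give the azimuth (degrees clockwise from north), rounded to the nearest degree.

With d = a·x + b·y + c and A as origin, the differences give:
  20·a + 120·b = -2.4
  35·a + 125·b = -2.3
Eliminate b (×125 and ×120, subtract): -1700·a = -24.00 → a = ∂d/∂x = +0.01412
Back-substitute: b = ∂d/∂y = -0.02235.
Steepest decrease is along −∇f: components (-0.01412 E, +0.02235 N).
Azimuth = atan2(-0.01412, +0.02235) = 327.7° ≈ 328°.

328°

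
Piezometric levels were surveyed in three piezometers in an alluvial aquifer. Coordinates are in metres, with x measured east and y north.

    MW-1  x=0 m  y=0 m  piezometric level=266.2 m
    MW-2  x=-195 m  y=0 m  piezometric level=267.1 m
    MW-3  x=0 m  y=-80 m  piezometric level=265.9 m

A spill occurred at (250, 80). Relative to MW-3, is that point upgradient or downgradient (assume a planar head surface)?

downgradient

∂h/∂x = (267.1 − 266.2) / (-195 − 0) = -0.004615
∂h/∂y = (265.9 − 266.2) / (-80 − 0) = +0.003750
Head at (250, 80) = 266.2 + (-0.004615)·(250) + (+0.003750)·(80) = 265.35 m.
That is lower than the 265.9 m at MW-3, so the point is downgradient.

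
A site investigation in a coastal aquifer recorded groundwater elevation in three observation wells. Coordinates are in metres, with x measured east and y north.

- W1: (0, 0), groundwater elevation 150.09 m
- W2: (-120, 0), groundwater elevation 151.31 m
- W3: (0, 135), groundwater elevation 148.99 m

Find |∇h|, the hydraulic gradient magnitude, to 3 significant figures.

∂h/∂x = (151.31 − 150.09) / (-120 − 0) = -0.01017
∂h/∂y = (148.99 − 150.09) / (135 − 0) = -0.008148
|∇h| = √(-0.01017² + -0.008148²) = 0.01303

0.0130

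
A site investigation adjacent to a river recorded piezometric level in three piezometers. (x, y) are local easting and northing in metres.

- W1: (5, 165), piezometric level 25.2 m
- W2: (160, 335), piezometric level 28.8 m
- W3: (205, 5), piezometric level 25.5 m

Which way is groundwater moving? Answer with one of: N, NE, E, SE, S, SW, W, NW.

SW

With h = a·x + b·y + c and W1 as origin, the differences give:
  155·a + 170·b = +3.6
  200·a + (-160)·b = +0.3
Eliminate b (×(-160) and ×170, subtract): -58800·a = -627.00 → a = ∂h/∂x = +0.01066
Back-substitute: b = ∂h/∂y = +0.01145.
Flow = −∇h = (-0.01066 east, -0.01145 north), which points southwest.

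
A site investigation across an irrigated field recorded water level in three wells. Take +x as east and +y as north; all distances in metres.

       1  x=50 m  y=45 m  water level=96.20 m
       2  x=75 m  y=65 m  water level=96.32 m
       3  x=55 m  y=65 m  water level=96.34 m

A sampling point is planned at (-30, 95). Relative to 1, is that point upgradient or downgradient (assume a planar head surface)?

upgradient

Differences from 1: to 2 (Δx, Δy, Δh) = (25, 20, +0.12); to 3 = (5, 20, +0.14).
Solve a·Δx + b·Δy = Δh: det = 25·20 − 5·20 = 400.
∂h/∂x = [(+0.12)·20 − (+0.14)·20] / 400 = -0.001000
∂h/∂y = [25·(+0.14) − 5·(+0.12)] / 400 = +0.007250
Head at (-30, 95) = 96.20 + (-0.001000)·(-80) + (+0.007250)·(50) = 96.64 m.
That is higher than the 96.20 m at 1, so the point is upgradient.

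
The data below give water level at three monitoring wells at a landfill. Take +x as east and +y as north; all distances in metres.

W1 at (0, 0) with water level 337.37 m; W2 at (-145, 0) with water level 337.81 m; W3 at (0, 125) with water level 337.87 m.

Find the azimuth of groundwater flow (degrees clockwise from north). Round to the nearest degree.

∂h/∂x = (337.81 − 337.37) / (-145 − 0) = -0.003034
∂h/∂y = (337.87 − 337.37) / (125 − 0) = +0.004000
Flow direction (−∇h) has components (+0.003034 E, -0.004000 N).
Azimuth = atan2(E, N) = atan2(+0.003034, -0.004000) = 142.8° ≈ 143°.

143°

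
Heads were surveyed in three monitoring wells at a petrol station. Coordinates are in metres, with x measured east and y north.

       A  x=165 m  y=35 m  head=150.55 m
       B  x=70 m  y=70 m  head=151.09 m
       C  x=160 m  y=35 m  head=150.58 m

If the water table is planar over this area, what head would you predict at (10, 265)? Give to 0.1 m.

Taking A as reference: B−A = (-95, 35, +0.54); C−A = (-5, 0, +0.03).
Determinant of the coordinate differences = (-95)·0 − (-5)·35 = 175.
∂h/∂x = [(+0.54)·0 − (+0.03)·35] / 175 = -0.006000
∂h/∂y = [(-95)·(+0.03) − (-5)·(+0.54)] / 175 = -0.0008571
h(10, 265) = 150.55 + (-0.006000)·(-155) + (-0.0008571)·(230) = 150.55 +0.930 -0.197 = 151.283 m.

151.3 m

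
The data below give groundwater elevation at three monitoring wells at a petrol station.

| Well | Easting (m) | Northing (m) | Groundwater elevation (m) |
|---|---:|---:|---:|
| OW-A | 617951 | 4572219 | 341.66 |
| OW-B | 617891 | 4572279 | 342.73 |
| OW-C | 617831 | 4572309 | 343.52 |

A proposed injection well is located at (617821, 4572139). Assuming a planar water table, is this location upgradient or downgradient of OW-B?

downgradient

Three-point gradient (reference OW-A): Δ to OW-B = (-60, 60, +1.07), Δ to OW-C = (-120, 90, +1.86).
∂h/∂x = -0.008500, ∂h/∂y = +0.009333 (det = 1800).
Head at (617821, 4572139) = 341.66 + (-0.008500)·(-130) + (+0.009333)·(-80) = 342.02 m.
That is lower than the 342.73 m at OW-B, so the point is downgradient.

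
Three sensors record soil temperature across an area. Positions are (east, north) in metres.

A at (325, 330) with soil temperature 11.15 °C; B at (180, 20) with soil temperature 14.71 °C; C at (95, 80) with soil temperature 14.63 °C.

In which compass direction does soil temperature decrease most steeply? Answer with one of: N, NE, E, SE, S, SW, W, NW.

With T = a·x + b·y + c and A as origin, the differences give:
  (-145)·a + (-310)·b = +3.56
  (-230)·a + (-250)·b = +3.48
Eliminate b (×(-250) and ×(-310), subtract): -35050·a = 188.800 → a = ∂T/∂x = -0.005387
Back-substitute: b = ∂T/∂y = -0.008964.
Steepest decrease is along −∇f = (+0.005387 E, +0.008964 N) → northeast.

NE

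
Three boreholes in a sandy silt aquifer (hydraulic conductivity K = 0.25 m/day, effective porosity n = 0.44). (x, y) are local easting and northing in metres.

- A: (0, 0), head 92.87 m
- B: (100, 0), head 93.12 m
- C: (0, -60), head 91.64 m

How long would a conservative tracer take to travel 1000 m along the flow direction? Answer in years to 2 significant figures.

230 years

∂h/∂x = (93.12 − 92.87) / (100 − 0) = +0.002500
∂h/∂y = (91.64 − 92.87) / (-60 − 0) = +0.02050
|∇h| = √(0.002500² + 0.02050²) = 0.02065
Seepage velocity v = K·i/n = 0.25 × 0.02065 / 0.44 = 0.01173 m/day.
t = 1000 / 0.01173 = 8.525e+04 days = 233 years.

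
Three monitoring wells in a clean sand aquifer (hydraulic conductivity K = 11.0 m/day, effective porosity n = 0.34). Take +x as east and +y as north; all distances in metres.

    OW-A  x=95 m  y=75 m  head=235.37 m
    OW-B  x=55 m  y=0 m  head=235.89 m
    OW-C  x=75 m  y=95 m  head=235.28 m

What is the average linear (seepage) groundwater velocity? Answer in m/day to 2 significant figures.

With h = a·x + b·y + c and OW-A as origin, the differences give:
  (-40)·a + (-75)·b = +0.52
  (-20)·a + 20·b = -0.09
Eliminate b (×20 and ×(-75), subtract): -2300·a = 3.650 → a = ∂h/∂x = -0.001587
Back-substitute: b = ∂h/∂y = -0.006087.
|∇h| = √(-0.001587² + -0.006087²) = 0.00629
Seepage velocity v = K·i/n = 11.0 × 0.00629 / 0.34 = 0.2035 m/day.

0.20 m/day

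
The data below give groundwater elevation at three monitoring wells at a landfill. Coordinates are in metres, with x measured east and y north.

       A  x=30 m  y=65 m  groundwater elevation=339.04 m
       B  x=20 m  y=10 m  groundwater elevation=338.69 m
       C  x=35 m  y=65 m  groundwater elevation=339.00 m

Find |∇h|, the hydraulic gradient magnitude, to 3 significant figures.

Differences from A: to B (Δx, Δy, Δh) = (-10, -55, -0.35); to C = (5, 0, -0.04).
Determinant of the coordinate differences = (-10)·0 − 5·(-55) = 275.
∂h/∂x = [(-0.35)·0 − (-0.04)·(-55)] / 275 = -0.008000
∂h/∂y = [(-10)·(-0.04) − 5·(-0.35)] / 275 = +0.007818
|∇h| = √(-0.008000² + 0.007818²) = 0.01119

0.0112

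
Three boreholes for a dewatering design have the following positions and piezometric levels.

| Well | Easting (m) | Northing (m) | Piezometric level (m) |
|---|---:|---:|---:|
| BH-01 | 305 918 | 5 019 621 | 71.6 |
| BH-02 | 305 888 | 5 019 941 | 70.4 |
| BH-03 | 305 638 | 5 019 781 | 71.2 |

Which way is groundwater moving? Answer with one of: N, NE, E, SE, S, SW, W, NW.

N

Differences from BH-01: to BH-02 (Δx, Δy, Δh) = (-30, 320, -1.2); to BH-03 = (-280, 160, -0.4).
Solve a·Δx + b·Δy = Δh: det = (-30)·160 − (-280)·320 = 84800.
∂h/∂x = [(-1.2)·160 − (-0.4)·320] / 84800 = -0.0007547
∂h/∂y = [(-30)·(-0.4) − (-280)·(-1.2)] / 84800 = -0.003821
Flow = −∇h = (+0.0007547 east, +0.003821 north), which points north.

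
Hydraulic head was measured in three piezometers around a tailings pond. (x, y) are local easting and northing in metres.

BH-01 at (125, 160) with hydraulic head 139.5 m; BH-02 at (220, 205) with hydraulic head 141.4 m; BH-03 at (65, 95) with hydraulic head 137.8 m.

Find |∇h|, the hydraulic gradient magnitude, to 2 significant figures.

Three-point gradient (reference BH-01): Δ to BH-02 = (95, 45, +1.9), Δ to BH-03 = (-60, -65, -1.7).
∂h/∂x = +0.01353, ∂h/∂y = +0.01367 (det = -3475).
|∇h| = √(0.01353² + 0.01367²) = 0.01923

0.019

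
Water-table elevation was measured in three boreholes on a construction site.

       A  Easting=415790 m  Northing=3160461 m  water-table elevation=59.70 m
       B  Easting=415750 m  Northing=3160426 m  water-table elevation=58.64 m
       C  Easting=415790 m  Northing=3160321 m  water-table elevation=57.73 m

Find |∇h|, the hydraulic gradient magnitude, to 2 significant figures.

With h = a·x + b·y + c and A as origin, the differences give:
  (-40)·a + (-35)·b = -1.06
  0·a + (-140)·b = -1.97
Eliminate b (×(-140) and ×(-35), subtract): 5600·a = 79.450 → a = ∂h/∂x = +0.01419
Back-substitute: b = ∂h/∂y = +0.01407.
|∇h| = √(0.01419² + 0.01407²) = 0.01998

0.020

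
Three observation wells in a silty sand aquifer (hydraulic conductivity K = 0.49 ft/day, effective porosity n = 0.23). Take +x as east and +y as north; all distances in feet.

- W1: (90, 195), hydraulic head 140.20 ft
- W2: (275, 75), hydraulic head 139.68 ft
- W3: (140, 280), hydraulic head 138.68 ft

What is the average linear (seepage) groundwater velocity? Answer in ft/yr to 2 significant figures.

Taking W1 as reference: W2−W1 = (185, -120, -0.52); W3−W1 = (50, 85, -1.52).
Solve a·Δx + b·Δy = Δh: det = 185·85 − 50·(-120) = 21725.
∂h/∂x = [(-0.52)·85 − (-1.52)·(-120)] / 21725 = -0.01043
∂h/∂y = [185·(-1.52) − 50·(-0.52)] / 21725 = -0.01175
|∇h| = √(-0.01043² + -0.01175²) = 0.01571
Seepage velocity v = K·i/n = 0.49 × 0.01571 / 0.23 = 0.03347 ft/day = 12.22 ft/yr.

12 ft/yr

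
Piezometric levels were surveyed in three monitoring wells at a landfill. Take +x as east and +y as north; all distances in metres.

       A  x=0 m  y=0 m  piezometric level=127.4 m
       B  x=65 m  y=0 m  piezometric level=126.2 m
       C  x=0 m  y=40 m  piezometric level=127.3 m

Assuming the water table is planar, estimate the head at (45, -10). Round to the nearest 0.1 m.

∂h/∂x = (126.2 − 127.4) / (65 − 0) = -0.01846
∂h/∂y = (127.3 − 127.4) / (40 − 0) = -0.002500
h(45, -10) = 127.4 + (-0.01846)·(45) + (-0.002500)·(-10) = 127.4 -0.831 +0.025 = 126.594 m.

126.6 m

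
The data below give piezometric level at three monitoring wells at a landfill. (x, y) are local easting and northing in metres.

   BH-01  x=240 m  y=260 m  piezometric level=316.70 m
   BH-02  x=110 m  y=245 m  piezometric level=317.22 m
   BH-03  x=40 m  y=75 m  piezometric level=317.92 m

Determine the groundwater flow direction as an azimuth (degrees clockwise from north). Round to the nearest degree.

055°

Differences from BH-01: to BH-02 (Δx, Δy, Δh) = (-130, -15, +0.52); to BH-03 = (-200, -185, +1.22).
Solve a·Δx + b·Δy = Δh: det = (-130)·(-185) − (-200)·(-15) = 21050.
∂h/∂x = [(+0.52)·(-185) − (+1.22)·(-15)] / 21050 = -0.003701
∂h/∂y = [(-130)·(+1.22) − (-200)·(+0.52)] / 21050 = -0.002594
Flow direction (−∇h) has components (+0.003701 E, +0.002594 N).
Azimuth = atan2(E, N) = atan2(+0.003701, +0.002594) = 55.0° ≈ 055°.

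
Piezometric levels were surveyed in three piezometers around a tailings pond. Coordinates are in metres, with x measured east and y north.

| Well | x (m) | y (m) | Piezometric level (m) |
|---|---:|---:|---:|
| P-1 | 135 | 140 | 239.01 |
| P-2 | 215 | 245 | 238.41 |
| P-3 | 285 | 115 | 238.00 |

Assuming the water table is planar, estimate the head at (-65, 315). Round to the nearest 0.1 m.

Differences from P-1: to P-2 (Δx, Δy, Δh) = (80, 105, -0.60); to P-3 = (150, -25, -1.01).
Determinant of the coordinate differences = 80·(-25) − 150·105 = -17750.
∂h/∂x = [(-0.60)·(-25) − (-1.01)·105] / -17750 = -0.006820
∂h/∂y = [80·(-1.01) − 150·(-0.60)] / -17750 = -0.0005183
h(-65, 315) = 239.01 + (-0.006820)·(-200) + (-0.0005183)·(175) = 239.01 +1.364 -0.091 = 240.283 m.

240.3 m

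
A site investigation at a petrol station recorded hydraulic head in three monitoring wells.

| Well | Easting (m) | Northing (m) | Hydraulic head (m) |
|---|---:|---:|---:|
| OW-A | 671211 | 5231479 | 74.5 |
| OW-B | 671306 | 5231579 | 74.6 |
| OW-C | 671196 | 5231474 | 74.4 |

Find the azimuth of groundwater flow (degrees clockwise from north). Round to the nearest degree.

Differences from OW-A: to OW-B (Δx, Δy, Δh) = (95, 100, +0.1); to OW-C = (-15, -5, -0.1).
Solve a·Δx + b·Δy = Δh: det = 95·(-5) − (-15)·100 = 1025.
∂h/∂x = [(+0.1)·(-5) − (-0.1)·100] / 1025 = +0.009268
∂h/∂y = [95·(-0.1) − (-15)·(+0.1)] / 1025 = -0.007805
Flow direction (−∇h) has components (-0.009268 E, +0.007805 N).
Azimuth = atan2(E, N) = atan2(-0.009268, +0.007805) = 310.1° ≈ 310°.

310°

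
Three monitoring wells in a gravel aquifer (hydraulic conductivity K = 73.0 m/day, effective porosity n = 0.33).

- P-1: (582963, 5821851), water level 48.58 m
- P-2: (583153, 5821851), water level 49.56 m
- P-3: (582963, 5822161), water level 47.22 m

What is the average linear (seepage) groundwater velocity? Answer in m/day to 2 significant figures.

∂h/∂x = (49.56 − 48.58) / (583153 − 582963) = +0.005158
∂h/∂y = (47.22 − 48.58) / (5822161 − 5821851) = -0.004387
|∇h| = √(0.005158² + -0.004387²) = 0.006771
Seepage velocity v = K·i/n = 73.0 × 0.006771 / 0.33 = 1.498 m/day.

1.5 m/day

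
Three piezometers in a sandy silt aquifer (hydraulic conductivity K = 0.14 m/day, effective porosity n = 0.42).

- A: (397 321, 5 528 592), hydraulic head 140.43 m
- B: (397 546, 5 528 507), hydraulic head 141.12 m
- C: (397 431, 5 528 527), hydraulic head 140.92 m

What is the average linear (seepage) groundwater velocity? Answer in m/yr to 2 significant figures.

0.80 m/yr

With h = a·x + b·y + c and A as origin, the differences give:
  225·a + (-85)·b = +0.69
  110·a + (-65)·b = +0.49
Eliminate b (×(-65) and ×(-85), subtract): -5275·a = -3.200 → a = ∂h/∂x = +0.0006066
Back-substitute: b = ∂h/∂y = -0.006512.
|∇h| = √(0.0006066² + -0.006512²) = 0.00654
Seepage velocity v = K·i/n = 0.14 × 0.00654 / 0.42 = 0.00218 m/day = 0.7962 m/yr.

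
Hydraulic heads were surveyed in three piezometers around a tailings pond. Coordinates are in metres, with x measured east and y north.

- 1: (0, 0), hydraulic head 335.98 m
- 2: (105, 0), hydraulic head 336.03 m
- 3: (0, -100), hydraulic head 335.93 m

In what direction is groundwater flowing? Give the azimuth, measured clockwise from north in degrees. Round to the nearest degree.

224°

∂h/∂x = (336.03 − 335.98) / (105 − 0) = +0.0004762
∂h/∂y = (335.93 − 335.98) / (-100 − 0) = +0.0005000
Flow direction (−∇h) has components (-0.0004762 E, -0.0005000 N).
Azimuth = atan2(E, N) = atan2(-0.0004762, -0.0005000) = 223.6° ≈ 224°.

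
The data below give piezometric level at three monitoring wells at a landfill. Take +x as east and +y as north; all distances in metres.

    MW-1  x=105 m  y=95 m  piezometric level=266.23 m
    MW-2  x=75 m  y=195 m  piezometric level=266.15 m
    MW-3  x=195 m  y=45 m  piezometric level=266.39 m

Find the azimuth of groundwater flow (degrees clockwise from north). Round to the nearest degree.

281°

Differences from MW-1: to MW-2 (Δx, Δy, Δh) = (-30, 100, -0.08); to MW-3 = (90, -50, +0.16).
Determinant of the coordinate differences = (-30)·(-50) − 90·100 = -7500.
∂h/∂x = [(-0.08)·(-50) − (+0.16)·100] / -7500 = +0.001600
∂h/∂y = [(-30)·(+0.16) − 90·(-0.08)] / -7500 = -0.0003200
Flow direction (−∇h) has components (-0.001600 E, +0.0003200 N).
Azimuth = atan2(E, N) = atan2(-0.001600, +0.0003200) = 281.3° ≈ 281°.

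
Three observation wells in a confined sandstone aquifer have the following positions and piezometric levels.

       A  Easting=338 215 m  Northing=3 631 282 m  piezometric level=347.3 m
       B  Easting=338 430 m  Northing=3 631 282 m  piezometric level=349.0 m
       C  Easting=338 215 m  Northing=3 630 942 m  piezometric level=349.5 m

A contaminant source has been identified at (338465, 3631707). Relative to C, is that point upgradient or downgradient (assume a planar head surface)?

downgradient

∂h/∂x = (349.0 − 347.3) / (338430 − 338215) = +0.007907
∂h/∂y = (349.5 − 347.3) / (3630942 − 3631282) = -0.006471
Head at (338465, 3631707) = 347.3 + (+0.007907)·(250) + (-0.006471)·(425) = 346.53 m.
That is lower than the 349.5 m at C, so the point is downgradient.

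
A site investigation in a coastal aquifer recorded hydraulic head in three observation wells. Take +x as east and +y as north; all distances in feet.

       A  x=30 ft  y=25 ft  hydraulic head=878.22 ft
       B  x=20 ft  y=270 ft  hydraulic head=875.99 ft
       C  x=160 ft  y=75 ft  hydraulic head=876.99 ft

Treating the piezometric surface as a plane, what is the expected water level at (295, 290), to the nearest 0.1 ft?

874.2 ft

With h = a·x + b·y + c and A as origin, the differences give:
  (-10)·a + 245·b = -2.23
  130·a + 50·b = -1.23
Eliminate b (×50 and ×245, subtract): -32350·a = 189.850 → a = ∂h/∂x = -0.005869
Back-substitute: b = ∂h/∂y = -0.009342.
h(295, 290) = 878.22 + (-0.005869)·(265) + (-0.009342)·(265) = 878.22 -1.555 -2.476 = 874.189 ft.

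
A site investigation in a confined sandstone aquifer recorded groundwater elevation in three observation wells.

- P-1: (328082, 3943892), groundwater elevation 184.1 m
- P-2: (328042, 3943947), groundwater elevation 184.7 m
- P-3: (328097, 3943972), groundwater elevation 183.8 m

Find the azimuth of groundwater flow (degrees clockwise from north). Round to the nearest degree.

Differences from P-1: to P-2 (Δx, Δy, Δh) = (-40, 55, +0.6); to P-3 = (15, 80, -0.3).
Determinant of the coordinate differences = (-40)·80 − 15·55 = -4025.
∂h/∂x = [(+0.6)·80 − (-0.3)·55] / -4025 = -0.01602
∂h/∂y = [(-40)·(-0.3) − 15·(+0.6)] / -4025 = -0.0007453
Flow direction (−∇h) has components (+0.01602 E, +0.0007453 N).
Azimuth = atan2(E, N) = atan2(+0.01602, +0.0007453) = 87.3° ≈ 087°.

087°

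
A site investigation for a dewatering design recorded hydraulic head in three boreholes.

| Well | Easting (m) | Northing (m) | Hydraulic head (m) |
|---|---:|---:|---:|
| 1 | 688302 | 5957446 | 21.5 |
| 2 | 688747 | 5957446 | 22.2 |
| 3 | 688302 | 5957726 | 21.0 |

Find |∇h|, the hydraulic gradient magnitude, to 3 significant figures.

∂h/∂x = (22.2 − 21.5) / (688747 − 688302) = +0.001573
∂h/∂y = (21.0 − 21.5) / (5957726 − 5957446) = -0.001786
|∇h| = √(0.001573² + -0.001786²) = 0.00238

0.00238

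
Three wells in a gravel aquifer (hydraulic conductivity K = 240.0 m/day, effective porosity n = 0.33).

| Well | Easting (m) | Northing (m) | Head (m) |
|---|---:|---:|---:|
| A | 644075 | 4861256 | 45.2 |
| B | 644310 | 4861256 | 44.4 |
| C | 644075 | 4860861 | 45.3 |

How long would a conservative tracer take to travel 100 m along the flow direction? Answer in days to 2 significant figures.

40 days

∂h/∂x = (44.4 − 45.2) / (644310 − 644075) = -0.003404
∂h/∂y = (45.3 − 45.2) / (4860861 − 4861256) = -0.0002532
|∇h| = √(-0.003404² + -0.0002532²) = 0.003413
Seepage velocity v = K·i/n = 240.0 × 0.003413 / 0.33 = 2.482 m/day.
t = 100 / 2.482 = 40.29 days.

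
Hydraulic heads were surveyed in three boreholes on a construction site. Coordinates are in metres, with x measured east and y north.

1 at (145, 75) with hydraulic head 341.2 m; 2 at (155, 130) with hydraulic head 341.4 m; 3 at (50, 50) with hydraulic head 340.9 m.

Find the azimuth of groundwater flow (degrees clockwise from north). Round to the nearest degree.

216°

Taking 1 as reference: 2−1 = (10, 55, +0.2); 3−1 = (-95, -25, -0.3).
Solve a·Δx + b·Δy = Δh: det = 10·(-25) − (-95)·55 = 4975.
∂h/∂x = [(+0.2)·(-25) − (-0.3)·55] / 4975 = +0.002312
∂h/∂y = [10·(-0.3) − (-95)·(+0.2)] / 4975 = +0.003216
Flow direction (−∇h) has components (-0.002312 E, -0.003216 N).
Azimuth = atan2(E, N) = atan2(-0.002312, -0.003216) = 215.7° ≈ 216°.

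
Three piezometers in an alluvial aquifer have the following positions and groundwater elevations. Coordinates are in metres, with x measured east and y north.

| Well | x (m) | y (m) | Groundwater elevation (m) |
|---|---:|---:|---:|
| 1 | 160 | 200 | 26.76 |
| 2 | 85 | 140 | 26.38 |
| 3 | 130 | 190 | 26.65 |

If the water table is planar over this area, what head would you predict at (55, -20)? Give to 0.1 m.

25.8 m

Differences from 1: to 2 (Δx, Δy, Δh) = (-75, -60, -0.38); to 3 = (-30, -10, -0.11).
Determinant of the coordinate differences = (-75)·(-10) − (-30)·(-60) = -1050.
∂h/∂x = [(-0.38)·(-10) − (-0.11)·(-60)] / -1050 = +0.002667
∂h/∂y = [(-75)·(-0.11) − (-30)·(-0.38)] / -1050 = +0.003000
h(55, -20) = 26.76 + (+0.002667)·(-105) + (+0.003000)·(-220) = 26.76 -0.280 -0.660 = 25.820 m.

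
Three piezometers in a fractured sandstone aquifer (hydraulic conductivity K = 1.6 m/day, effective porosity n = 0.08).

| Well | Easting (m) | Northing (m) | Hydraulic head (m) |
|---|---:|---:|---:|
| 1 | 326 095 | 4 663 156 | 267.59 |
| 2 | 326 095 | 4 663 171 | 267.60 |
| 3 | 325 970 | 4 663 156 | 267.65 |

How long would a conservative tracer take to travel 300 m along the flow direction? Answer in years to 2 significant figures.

With h = a·x + b·y + c and 1 as origin, the differences give:
  0·a + 15·b = +0.01
  (-125)·a + 0·b = +0.06
Eliminate b (×0 and ×15, subtract): 1875·a = -0.900 → a = ∂h/∂x = -0.0004800
Back-substitute: b = ∂h/∂y = +0.0006667.
|∇h| = √(-0.0004800² + 0.0006667²) = 0.0008215
Seepage velocity v = K·i/n = 1.6 × 0.0008215 / 0.08 = 0.01643 m/day.
t = 300 / 0.01643 = 1.826e+04 days = 50 years.

50 years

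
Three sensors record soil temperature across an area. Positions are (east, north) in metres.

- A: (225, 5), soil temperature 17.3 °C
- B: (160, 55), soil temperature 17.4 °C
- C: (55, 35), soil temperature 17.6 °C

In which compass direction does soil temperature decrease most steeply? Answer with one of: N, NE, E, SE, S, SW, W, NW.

Differences from A: to B (Δx, Δy, Δh) = (-65, 50, +0.1); to C = (-170, 30, +0.3).
Determinant of the coordinate differences = (-65)·30 − (-170)·50 = 6550.
∂T/∂x = [(+0.1)·30 − (+0.3)·50] / 6550 = -0.001832
∂T/∂y = [(-65)·(+0.3) − (-170)·(+0.1)] / 6550 = -0.0003817
Steepest decrease is along −∇f = (+0.001832 E, +0.0003817 N) → east.

E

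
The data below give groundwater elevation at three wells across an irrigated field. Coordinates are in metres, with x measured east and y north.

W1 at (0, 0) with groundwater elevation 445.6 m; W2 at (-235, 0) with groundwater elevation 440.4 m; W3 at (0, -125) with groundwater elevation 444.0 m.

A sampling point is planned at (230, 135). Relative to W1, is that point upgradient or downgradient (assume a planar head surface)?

upgradient

∂h/∂x = (440.4 − 445.6) / (-235 − 0) = +0.02213
∂h/∂y = (444.0 − 445.6) / (-125 − 0) = +0.01280
Head at (230, 135) = 445.6 + (+0.02213)·(230) + (+0.01280)·(135) = 452.42 m.
That is higher than the 445.6 m at W1, so the point is upgradient.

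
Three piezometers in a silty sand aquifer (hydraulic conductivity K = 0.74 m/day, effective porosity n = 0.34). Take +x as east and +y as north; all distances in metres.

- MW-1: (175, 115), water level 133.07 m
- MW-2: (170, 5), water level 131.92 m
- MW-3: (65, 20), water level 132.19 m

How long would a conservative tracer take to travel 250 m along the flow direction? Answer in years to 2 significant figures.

Taking MW-1 as reference: MW-2−MW-1 = (-5, -110, -1.15); MW-3−MW-1 = (-110, -95, -0.88).
Determinant of the coordinate differences = (-5)·(-95) − (-110)·(-110) = -11625.
∂h/∂x = [(-1.15)·(-95) − (-0.88)·(-110)] / -11625 = -0.001071
∂h/∂y = [(-5)·(-0.88) − (-110)·(-1.15)] / -11625 = +0.01050
|∇h| = √(-0.001071² + 0.01050²) = 0.01055
Seepage velocity v = K·i/n = 0.74 × 0.01055 / 0.34 = 0.02296 m/day.
t = 250 / 0.02296 = 1.089e+04 days = 29.8 years.

30 years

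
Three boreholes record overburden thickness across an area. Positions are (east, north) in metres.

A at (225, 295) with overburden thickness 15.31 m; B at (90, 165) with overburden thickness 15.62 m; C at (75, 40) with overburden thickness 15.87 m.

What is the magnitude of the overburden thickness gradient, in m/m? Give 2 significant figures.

0.0020 m/m

Taking A as reference: B−A = (-135, -130, +0.31); C−A = (-150, -255, +0.56).
Solve a·Δx + b·Δy = Δd: det = (-135)·(-255) − (-150)·(-130) = 14925.
∂d/∂x = [(+0.31)·(-255) − (+0.56)·(-130)] / 14925 = -0.0004188
∂d/∂y = [(-135)·(+0.56) − (-150)·(+0.31)] / 14925 = -0.001950
|∇f| = √(-0.0004188² + -0.001950²) = 0.001994 m/m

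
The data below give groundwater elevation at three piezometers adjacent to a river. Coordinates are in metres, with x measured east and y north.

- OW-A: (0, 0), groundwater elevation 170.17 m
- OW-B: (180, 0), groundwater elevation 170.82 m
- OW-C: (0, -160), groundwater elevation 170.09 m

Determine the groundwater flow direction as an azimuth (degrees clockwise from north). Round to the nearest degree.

∂h/∂x = (170.82 − 170.17) / (180 − 0) = +0.003611
∂h/∂y = (170.09 − 170.17) / (-160 − 0) = +0.0005000
Flow direction (−∇h) has components (-0.003611 E, -0.0005000 N).
Azimuth = atan2(E, N) = atan2(-0.003611, -0.0005000) = 262.1° ≈ 262°.

262°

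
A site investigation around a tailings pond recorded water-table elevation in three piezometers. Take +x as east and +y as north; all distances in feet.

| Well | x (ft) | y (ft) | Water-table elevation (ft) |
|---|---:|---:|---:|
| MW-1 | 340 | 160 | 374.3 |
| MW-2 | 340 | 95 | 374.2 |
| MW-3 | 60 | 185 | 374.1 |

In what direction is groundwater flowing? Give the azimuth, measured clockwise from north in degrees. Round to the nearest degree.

Differences from MW-1: to MW-2 (Δx, Δy, Δh) = (0, -65, -0.1); to MW-3 = (-280, 25, -0.2).
Determinant of the coordinate differences = 0·25 − (-280)·(-65) = -18200.
∂h/∂x = [(-0.1)·25 − (-0.2)·(-65)] / -18200 = +0.0008516
∂h/∂y = [0·(-0.2) − (-280)·(-0.1)] / -18200 = +0.001538
Flow direction (−∇h) has components (-0.0008516 E, -0.001538 N).
Azimuth = atan2(E, N) = atan2(-0.0008516, -0.001538) = 209.0° ≈ 209°.

209°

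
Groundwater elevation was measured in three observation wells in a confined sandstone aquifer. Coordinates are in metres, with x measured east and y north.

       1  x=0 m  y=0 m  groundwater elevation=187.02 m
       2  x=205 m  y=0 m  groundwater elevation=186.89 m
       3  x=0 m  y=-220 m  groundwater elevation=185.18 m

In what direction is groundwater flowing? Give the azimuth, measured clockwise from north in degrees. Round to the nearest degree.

∂h/∂x = (186.89 − 187.02) / (205 − 0) = -0.0006341
∂h/∂y = (185.18 − 187.02) / (-220 − 0) = +0.008364
Flow direction (−∇h) has components (+0.0006341 E, -0.008364 N).
Azimuth = atan2(E, N) = atan2(+0.0006341, -0.008364) = 175.7° ≈ 176°.

176°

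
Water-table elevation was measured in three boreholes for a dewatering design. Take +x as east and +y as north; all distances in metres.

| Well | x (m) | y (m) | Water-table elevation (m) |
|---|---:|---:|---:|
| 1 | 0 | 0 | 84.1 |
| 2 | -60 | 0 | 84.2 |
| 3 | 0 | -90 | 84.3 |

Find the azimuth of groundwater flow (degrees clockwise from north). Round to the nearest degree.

∂h/∂x = (84.2 − 84.1) / (-60 − 0) = -0.001667
∂h/∂y = (84.3 − 84.1) / (-90 − 0) = -0.002222
Flow direction (−∇h) has components (+0.001667 E, +0.002222 N).
Azimuth = atan2(E, N) = atan2(+0.001667, +0.002222) = 36.9° ≈ 037°.

037°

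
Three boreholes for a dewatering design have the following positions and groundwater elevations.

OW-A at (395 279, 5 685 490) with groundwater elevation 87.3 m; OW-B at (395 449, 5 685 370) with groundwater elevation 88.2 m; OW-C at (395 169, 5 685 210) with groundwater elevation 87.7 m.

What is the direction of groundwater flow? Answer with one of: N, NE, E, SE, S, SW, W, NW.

NW

Taking OW-A as reference: OW-B−OW-A = (170, -120, +0.9); OW-C−OW-A = (-110, -280, +0.4).
Solve a·Δx + b·Δy = Δh: det = 170·(-280) − (-110)·(-120) = -60800.
∂h/∂x = [(+0.9)·(-280) − (+0.4)·(-120)] / -60800 = +0.003355
∂h/∂y = [170·(+0.4) − (-110)·(+0.9)] / -60800 = -0.002747
Flow = −∇h = (-0.003355 east, +0.002747 north), which points northwest.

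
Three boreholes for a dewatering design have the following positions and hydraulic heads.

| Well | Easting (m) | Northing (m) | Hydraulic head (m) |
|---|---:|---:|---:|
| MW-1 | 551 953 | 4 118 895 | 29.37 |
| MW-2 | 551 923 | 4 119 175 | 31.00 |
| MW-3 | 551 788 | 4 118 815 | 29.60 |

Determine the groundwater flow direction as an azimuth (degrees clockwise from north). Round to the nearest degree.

Taking MW-1 as reference: MW-2−MW-1 = (-30, 280, +1.63); MW-3−MW-1 = (-165, -80, +0.23).
Solve a·Δx + b·Δy = Δh: det = (-30)·(-80) − (-165)·280 = 48600.
∂h/∂x = [(+1.63)·(-80) − (+0.23)·280] / 48600 = -0.004008
∂h/∂y = [(-30)·(+0.23) − (-165)·(+1.63)] / 48600 = +0.005392
Flow direction (−∇h) has components (+0.004008 E, -0.005392 N).
Azimuth = atan2(E, N) = atan2(+0.004008, -0.005392) = 143.4° ≈ 143°.

143°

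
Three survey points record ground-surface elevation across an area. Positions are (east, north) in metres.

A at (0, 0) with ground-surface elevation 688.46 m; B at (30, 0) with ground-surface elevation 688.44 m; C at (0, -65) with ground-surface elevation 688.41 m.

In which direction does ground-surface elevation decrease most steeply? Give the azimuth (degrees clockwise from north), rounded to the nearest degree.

139°

∂z/∂x = (688.44 − 688.46) / (30 − 0) = -0.0006667
∂z/∂y = (688.41 − 688.46) / (-65 − 0) = +0.0007692
Steepest decrease is along −∇f: components (+0.0006667 E, -0.0007692 N).
Azimuth = atan2(+0.0006667, -0.0007692) = 139.1° ≈ 139°.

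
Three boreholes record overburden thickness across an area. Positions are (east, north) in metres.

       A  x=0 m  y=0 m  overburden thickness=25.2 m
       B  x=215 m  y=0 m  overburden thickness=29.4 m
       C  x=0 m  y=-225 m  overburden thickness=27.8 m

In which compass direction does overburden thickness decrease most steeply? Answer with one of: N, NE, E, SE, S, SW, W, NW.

∂d/∂x = (29.4 − 25.2) / (215 − 0) = +0.01953
∂d/∂y = (27.8 − 25.2) / (-225 − 0) = -0.01156
Steepest decrease is along −∇f = (-0.01953 E, +0.01156 N) → northwest.

NW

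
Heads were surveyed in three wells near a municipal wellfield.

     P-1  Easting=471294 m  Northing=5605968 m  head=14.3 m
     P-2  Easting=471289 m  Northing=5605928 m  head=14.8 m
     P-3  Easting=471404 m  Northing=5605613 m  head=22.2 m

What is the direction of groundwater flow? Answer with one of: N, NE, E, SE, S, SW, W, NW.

With h = a·x + b·y + c and P-1 as origin, the differences give:
  (-5)·a + (-40)·b = +0.5
  110·a + (-355)·b = +7.9
Eliminate b (×(-355) and ×(-40), subtract): 6175·a = 138.50 → a = ∂h/∂x = +0.02243
Back-substitute: b = ∂h/∂y = -0.01530.
Flow = −∇h = (-0.02243 east, +0.01530 north), which points northwest.

NW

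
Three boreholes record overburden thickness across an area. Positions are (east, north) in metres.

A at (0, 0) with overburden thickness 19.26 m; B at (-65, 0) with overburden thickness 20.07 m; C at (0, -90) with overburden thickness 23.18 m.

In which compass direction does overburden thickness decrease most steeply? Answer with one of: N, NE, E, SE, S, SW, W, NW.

∂d/∂x = (20.07 − 19.26) / (-65 − 0) = -0.01246
∂d/∂y = (23.18 − 19.26) / (-90 − 0) = -0.04356
Steepest decrease is along −∇f = (+0.01246 E, +0.04356 N) → north.

N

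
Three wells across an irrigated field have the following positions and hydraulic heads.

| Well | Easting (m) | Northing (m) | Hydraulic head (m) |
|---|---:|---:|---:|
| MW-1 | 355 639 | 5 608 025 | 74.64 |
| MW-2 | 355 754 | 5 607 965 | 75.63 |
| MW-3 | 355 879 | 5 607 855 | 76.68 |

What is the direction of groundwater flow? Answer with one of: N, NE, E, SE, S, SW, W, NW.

W

With h = a·x + b·y + c and MW-1 as origin, the differences give:
  115·a + (-60)·b = +0.99
  240·a + (-170)·b = +2.04
Eliminate b (×(-170) and ×(-60), subtract): -5150·a = -45.900 → a = ∂h/∂x = +0.008913
Back-substitute: b = ∂h/∂y = +0.0005825.
Flow = −∇h = (-0.008913 east, -0.0005825 north), which points west.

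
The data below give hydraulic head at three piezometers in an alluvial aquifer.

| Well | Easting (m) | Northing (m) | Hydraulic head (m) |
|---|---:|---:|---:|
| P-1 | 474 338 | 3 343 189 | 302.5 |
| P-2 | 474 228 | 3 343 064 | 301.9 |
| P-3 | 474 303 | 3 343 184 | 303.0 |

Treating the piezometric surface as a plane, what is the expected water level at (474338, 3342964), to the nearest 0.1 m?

Taking P-1 as reference: P-2−P-1 = (-110, -125, -0.6); P-3−P-1 = (-35, -5, +0.5).
Solve a·Δx + b·Δy = Δh: det = (-110)·(-5) − (-35)·(-125) = -3825.
∂h/∂x = [(-0.6)·(-5) − (+0.5)·(-125)] / -3825 = -0.01712
∂h/∂y = [(-110)·(+0.5) − (-35)·(-0.6)] / -3825 = +0.01987
h(474338, 3342964) = 302.5 + (-0.01712)·(0) + (+0.01987)·(-225) = 302.5 -0.000 -4.471 = 298.029 m.

298.0 m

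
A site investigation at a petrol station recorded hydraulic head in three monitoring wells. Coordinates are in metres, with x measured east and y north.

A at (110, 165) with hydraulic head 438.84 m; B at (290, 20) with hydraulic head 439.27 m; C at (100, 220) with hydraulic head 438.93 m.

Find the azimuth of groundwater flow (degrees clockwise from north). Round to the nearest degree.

Three-point gradient (reference A): Δ to B = (180, -145, +0.43), Δ to C = (-10, 55, +0.09).
∂h/∂x = +0.004343, ∂h/∂y = +0.002426 (det = 8450).
Flow direction (−∇h) has components (-0.004343 E, -0.002426 N).
Azimuth = atan2(E, N) = atan2(-0.004343, -0.002426) = 240.8° ≈ 241°.

241°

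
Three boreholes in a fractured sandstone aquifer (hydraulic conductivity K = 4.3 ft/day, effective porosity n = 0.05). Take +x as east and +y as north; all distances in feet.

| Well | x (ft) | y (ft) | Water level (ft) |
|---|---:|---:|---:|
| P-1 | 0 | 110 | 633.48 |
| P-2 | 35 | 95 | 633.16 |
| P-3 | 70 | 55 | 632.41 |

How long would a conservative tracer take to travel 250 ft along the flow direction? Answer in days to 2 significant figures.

170 days

With h = a·x + b·y + c and P-1 as origin, the differences give:
  35·a + (-15)·b = -0.32
  70·a + (-55)·b = -1.07
Eliminate b (×(-55) and ×(-15), subtract): -875·a = 1.550 → a = ∂h/∂x = -0.001771
Back-substitute: b = ∂h/∂y = +0.01720.
|∇h| = √(-0.001771² + 0.01720²) = 0.01729
Seepage velocity v = K·i/n = 4.3 × 0.01729 / 0.05 = 1.487 ft/day.
t = 250 / 1.487 = 168.1 days.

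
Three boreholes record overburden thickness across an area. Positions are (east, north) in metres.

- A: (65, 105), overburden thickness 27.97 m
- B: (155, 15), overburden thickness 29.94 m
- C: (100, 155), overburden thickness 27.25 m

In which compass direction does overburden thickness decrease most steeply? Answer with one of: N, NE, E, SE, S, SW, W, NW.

N

Taking A as reference: B−A = (90, -90, +1.97); C−A = (35, 50, -0.72).
Solve a·Δx + b·Δy = Δd: det = 90·50 − 35·(-90) = 7650.
∂d/∂x = [(+1.97)·50 − (-0.72)·(-90)] / 7650 = +0.004405
∂d/∂y = [90·(-0.72) − 35·(+1.97)] / 7650 = -0.01748
Steepest decrease is along −∇f = (-0.004405 E, +0.01748 N) → north.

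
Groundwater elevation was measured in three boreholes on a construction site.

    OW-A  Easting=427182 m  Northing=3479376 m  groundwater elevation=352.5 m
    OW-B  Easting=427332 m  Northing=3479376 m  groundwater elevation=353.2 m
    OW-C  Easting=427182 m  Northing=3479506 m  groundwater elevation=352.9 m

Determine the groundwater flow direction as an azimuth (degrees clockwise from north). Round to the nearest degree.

237°

∂h/∂x = (353.2 − 352.5) / (427332 − 427182) = +0.004667
∂h/∂y = (352.9 − 352.5) / (3479506 − 3479376) = +0.003077
Flow direction (−∇h) has components (-0.004667 E, -0.003077 N).
Azimuth = atan2(E, N) = atan2(-0.004667, -0.003077) = 236.6° ≈ 237°.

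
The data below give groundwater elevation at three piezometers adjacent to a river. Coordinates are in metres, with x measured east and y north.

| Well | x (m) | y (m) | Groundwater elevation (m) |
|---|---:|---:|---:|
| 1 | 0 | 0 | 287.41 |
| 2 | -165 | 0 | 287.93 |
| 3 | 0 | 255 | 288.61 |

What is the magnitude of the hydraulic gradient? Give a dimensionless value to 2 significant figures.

∂h/∂x = (287.93 − 287.41) / (-165 − 0) = -0.003152
∂h/∂y = (288.61 − 287.41) / (255 − 0) = +0.004706
|∇h| = √(-0.003152² + 0.004706²) = 0.005664

0.0057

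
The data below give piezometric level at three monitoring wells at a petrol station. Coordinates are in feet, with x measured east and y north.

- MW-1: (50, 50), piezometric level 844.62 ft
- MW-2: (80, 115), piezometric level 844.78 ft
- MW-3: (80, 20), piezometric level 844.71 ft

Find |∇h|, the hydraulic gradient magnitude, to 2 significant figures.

Three-point gradient (reference MW-1): Δ to MW-2 = (30, 65, +0.16), Δ to MW-3 = (30, -30, +0.09).
∂h/∂x = +0.003737, ∂h/∂y = +0.0007368 (det = -2850).
|∇h| = √(0.003737² + 0.0007368²) = 0.003809

0.0038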